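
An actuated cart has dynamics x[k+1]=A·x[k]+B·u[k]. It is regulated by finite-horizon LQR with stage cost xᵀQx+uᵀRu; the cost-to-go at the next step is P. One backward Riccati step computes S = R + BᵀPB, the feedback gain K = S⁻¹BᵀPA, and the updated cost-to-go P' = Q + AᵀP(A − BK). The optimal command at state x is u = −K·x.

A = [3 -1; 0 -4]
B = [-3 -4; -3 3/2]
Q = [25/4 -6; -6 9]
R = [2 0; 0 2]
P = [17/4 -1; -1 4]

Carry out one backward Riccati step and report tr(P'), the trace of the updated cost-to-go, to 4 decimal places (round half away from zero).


18.6961

BᵀP = [-9.7500 -9.0000; -18.5000 10.0000]
S = R + BᵀPB = [2 0; 0 2] + [56.2500 25.5000; 25.5000 89.0000] = [58.2500 25.5000; 25.5000 91.0000]
BᵀPA = [-29.2500 45.7500; -55.5000 -21.5000]
K = S⁻¹·BᵀPA = [-0.2680 1.0131; -0.5348 -0.5202]
A−BK = [0.0568 -0.0413; -0.0019 -0.1804]
AᵀP(A−BK) = [0.7296 0.0148; 0.0148 2.7165]
P' = Q + AᵀP(A−BK) = [6.9796 -5.9852; -5.9852 11.7165]
tr(P') = 18.6961


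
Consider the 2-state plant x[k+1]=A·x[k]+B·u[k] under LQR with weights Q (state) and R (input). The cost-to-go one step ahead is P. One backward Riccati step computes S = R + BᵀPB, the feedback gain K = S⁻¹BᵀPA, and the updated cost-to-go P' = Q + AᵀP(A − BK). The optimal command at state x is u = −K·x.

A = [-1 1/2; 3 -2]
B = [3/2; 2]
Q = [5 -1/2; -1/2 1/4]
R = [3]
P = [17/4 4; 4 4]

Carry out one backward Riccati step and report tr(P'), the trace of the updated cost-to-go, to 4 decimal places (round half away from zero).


7.8029

BᵀP = [14.3750 14.0000]
S = R + BᵀPB = [3] + [49.5625] = [52.5625]
BᵀPA = [27.6250 -20.8125]
K = S⁻¹·BᵀPA = [0.5256 -0.3960]
A−BK = [-1.7883 1.0939; 1.9489 -1.2081]
AᵀP(A−BK) = [1.7313 -1.1867; -1.1867 0.8216]
P' = Q + AᵀP(A−BK) = [6.7313 -1.6867; -1.6867 1.0716]
tr(P') = 7.8029


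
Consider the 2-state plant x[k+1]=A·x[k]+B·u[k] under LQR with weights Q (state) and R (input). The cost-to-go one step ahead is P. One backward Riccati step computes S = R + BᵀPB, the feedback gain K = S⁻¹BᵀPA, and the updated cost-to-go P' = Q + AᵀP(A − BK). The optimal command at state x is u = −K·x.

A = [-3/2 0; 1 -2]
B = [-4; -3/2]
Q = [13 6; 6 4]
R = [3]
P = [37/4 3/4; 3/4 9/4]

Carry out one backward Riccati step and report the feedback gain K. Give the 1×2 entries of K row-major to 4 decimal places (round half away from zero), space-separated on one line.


0.3078 0.0772

BᵀP = [-38.1250 -6.3750]
S = R + BᵀPB = [3] + [162.0625] = [165.0625]
BᵀPA = [50.8125 12.7500]
K = S⁻¹·BᵀPA = [0.3078 0.0772]
A−BK = [-0.2686 0.3090; 1.4618 -1.8841]
AᵀP(A−BK) = [5.1705 -6.1749; -6.1749 8.0151]
P' = Q + AᵀP(A−BK) = [18.1705 -0.1749; -0.1749 12.0151]
tr(P') = 30.1856


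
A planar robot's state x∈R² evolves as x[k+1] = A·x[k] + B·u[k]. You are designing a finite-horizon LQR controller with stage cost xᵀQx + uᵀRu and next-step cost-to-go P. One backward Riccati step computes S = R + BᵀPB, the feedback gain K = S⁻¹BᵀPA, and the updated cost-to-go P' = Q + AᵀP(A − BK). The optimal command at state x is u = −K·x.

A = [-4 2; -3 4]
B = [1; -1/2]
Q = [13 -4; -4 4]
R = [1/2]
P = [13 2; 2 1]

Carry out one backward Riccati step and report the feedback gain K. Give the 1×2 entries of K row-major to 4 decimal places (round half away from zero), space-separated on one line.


-4.4681 2.5532

BᵀP = [12.0000 1.5000]
S = R + BᵀPB = [1/2] + [11.2500] = [11.7500]
BᵀPA = [-52.5000 30.0000]
K = S⁻¹·BᵀPA = [-4.4681 2.5532]
A−BK = [0.4681 -0.5532; -5.2340 5.2766]
AᵀP(A−BK) = [30.4255 -25.9574; -25.9574 23.4043]
P' = Q + AᵀP(A−BK) = [43.4255 -29.9574; -29.9574 27.4043]
tr(P') = 70.8298


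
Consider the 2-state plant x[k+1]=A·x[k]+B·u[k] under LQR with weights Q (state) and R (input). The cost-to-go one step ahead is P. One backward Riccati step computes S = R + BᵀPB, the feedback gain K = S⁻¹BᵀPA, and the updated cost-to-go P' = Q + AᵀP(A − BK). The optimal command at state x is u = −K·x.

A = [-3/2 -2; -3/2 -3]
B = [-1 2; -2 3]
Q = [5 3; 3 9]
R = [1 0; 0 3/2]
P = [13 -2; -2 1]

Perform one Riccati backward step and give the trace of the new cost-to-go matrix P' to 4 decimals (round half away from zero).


BᵀP = [-9.0000 0.0000; 20.0000 -1.0000]
S = R + BᵀPB = [1 0; 0 3/2] + [9.0000 -18.0000; -18.0000 37.0000] = [10.0000 -18.0000; -18.0000 38.5000]
BᵀPA = [13.5000 18.0000; -28.5000 -37.0000]
K = S⁻¹·BᵀPA = [0.1107 0.4426; -0.6885 -0.7541]
A−BK = [-0.0123 -0.0492; 0.7869 0.1475]
AᵀP(A−BK) = [1.3832 1.0328; 1.0328 1.1311]
P' = Q + AᵀP(A−BK) = [6.3832 4.0328; 4.0328 10.1311]
tr(P') = 16.5143

16.5143


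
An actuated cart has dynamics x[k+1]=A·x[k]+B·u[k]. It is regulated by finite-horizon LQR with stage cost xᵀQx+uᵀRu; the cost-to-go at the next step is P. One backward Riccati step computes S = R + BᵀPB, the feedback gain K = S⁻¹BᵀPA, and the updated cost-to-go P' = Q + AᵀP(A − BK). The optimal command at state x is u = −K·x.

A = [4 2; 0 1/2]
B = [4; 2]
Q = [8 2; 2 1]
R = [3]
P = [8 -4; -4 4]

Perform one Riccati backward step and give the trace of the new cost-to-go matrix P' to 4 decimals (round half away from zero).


BᵀP = [24.0000 -8.0000]
S = R + BᵀPB = [3] + [80.0000] = [83.0000]
BᵀPA = [96.0000 44.0000]
K = S⁻¹·BᵀPA = [1.1566 0.5301]
A−BK = [-0.6265 -0.1205; -2.3133 -0.5602]
AᵀP(A−BK) = [16.9639 5.1084; 5.1084 1.6747]
P' = Q + AᵀP(A−BK) = [24.9639 7.1084; 7.1084 2.6747]
tr(P') = 27.6386

27.6386


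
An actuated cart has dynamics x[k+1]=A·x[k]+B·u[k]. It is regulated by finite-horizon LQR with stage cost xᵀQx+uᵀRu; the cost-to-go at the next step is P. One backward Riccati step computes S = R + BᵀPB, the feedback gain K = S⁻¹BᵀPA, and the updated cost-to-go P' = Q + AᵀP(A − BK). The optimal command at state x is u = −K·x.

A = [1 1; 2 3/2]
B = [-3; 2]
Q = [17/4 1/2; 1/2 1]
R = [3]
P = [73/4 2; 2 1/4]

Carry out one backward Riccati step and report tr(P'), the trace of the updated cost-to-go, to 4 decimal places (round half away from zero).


6.7471

BᵀP = [-50.7500 -5.5000]
S = R + BᵀPB = [3] + [141.2500] = [144.2500]
BᵀPA = [-61.7500 -59.0000]
K = S⁻¹·BᵀPA = [-0.4281 -0.4090]
A−BK = [-0.2842 -0.2270; 2.8562 2.3180]
AᵀP(A−BK) = [0.8163 0.7435; 0.7435 0.6808]
P' = Q + AᵀP(A−BK) = [5.0663 1.2435; 1.2435 1.6808]
tr(P') = 6.7471


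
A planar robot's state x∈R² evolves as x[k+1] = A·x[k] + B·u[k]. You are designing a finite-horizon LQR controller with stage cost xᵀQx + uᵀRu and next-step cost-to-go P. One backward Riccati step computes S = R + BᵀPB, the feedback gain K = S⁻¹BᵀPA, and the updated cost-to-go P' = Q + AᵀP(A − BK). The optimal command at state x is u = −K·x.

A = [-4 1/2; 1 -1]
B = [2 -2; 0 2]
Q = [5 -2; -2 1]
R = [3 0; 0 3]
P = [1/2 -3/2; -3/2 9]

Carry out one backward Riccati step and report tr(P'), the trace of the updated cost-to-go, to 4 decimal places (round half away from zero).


BᵀP = [1.0000 -3.0000; -4.0000 21.0000]
S = R + BᵀPB = [3 0; 0 3] + [2.0000 -8.0000; -8.0000 50.0000] = [5.0000 -8.0000; -8.0000 53.0000]
BᵀPA = [-7.0000 3.5000; 37.0000 -23.0000]
K = S⁻¹·BᵀPA = [-0.3731 0.0075; 0.6418 -0.4328]
A−BK = [-1.9701 -0.3806; -0.2836 -0.1343]
AᵀP(A−BK) = [2.6418 -0.6828; -0.6828 0.6437]
P' = Q + AᵀP(A−BK) = [7.6418 -2.6828; -2.6828 1.6437]
tr(P') = 9.2854

9.2854


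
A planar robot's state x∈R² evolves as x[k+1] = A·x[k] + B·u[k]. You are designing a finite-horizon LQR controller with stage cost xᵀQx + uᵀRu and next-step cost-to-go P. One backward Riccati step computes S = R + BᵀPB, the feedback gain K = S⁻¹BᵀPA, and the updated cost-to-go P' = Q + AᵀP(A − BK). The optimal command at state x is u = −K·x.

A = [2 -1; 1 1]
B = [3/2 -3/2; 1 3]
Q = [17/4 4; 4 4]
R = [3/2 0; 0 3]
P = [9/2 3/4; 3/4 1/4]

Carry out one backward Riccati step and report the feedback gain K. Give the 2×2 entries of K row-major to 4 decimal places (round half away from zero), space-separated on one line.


BᵀP = [7.5000 1.3750; -4.5000 -0.3750]
S = R + BᵀPB = [3/2 0; 0 3] + [12.6250 -7.1250; -7.1250 5.6250] = [14.1250 -7.1250; -7.1250 8.6250]
BᵀPA = [16.3750 -6.1250; -9.3750 4.1250]
K = S⁻¹·BᵀPA = [1.0475 -0.3298; -0.2216 0.2058]
A−BK = [0.0963 -0.1966; 0.6174 0.7124]
AᵀP(A−BK) = [2.0195 -0.6699; -0.6699 0.3809]
P' = Q + AᵀP(A−BK) = [6.2695 3.3301; 3.3301 4.3809]
tr(P') = 10.6504

1.0475 -0.3298 -0.2216 0.2058


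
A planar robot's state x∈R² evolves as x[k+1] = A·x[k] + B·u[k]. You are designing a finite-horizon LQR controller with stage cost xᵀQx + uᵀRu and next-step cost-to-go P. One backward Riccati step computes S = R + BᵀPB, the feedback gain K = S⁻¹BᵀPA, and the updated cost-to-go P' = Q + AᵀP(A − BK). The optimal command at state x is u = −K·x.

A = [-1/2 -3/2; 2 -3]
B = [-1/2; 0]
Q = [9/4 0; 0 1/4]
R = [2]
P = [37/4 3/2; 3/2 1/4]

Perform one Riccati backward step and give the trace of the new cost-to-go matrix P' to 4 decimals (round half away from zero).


BᵀP = [-4.6250 -0.7500]
S = R + BᵀPB = [2] + [2.3125] = [4.3125]
BᵀPA = [0.8125 9.1875]
K = S⁻¹·BᵀPA = [0.1884 2.1304]
A−BK = [-0.4058 -0.4348; 2.0000 -3.0000]
AᵀP(A−BK) = [0.1594 1.4565; 1.4565 16.9891]
P' = Q + AᵀP(A−BK) = [2.4094 1.4565; 1.4565 17.2391]
tr(P') = 19.6486

19.6486


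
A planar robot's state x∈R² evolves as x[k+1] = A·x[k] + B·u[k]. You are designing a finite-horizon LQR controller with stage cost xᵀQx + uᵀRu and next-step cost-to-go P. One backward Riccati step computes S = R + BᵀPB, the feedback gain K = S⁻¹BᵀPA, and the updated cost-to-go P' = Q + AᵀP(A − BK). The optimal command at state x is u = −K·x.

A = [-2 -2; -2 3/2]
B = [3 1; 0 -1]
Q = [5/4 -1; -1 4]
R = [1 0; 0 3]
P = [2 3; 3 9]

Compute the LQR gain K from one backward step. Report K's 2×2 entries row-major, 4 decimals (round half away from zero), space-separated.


-1.3846 -0.0629 1.2308 -0.8986

BᵀP = [6.0000 9.0000; -1.0000 -6.0000]
S = R + BᵀPB = [1 0; 0 3] + [18.0000 -3.0000; -3.0000 5.0000] = [19.0000 -3.0000; -3.0000 8.0000]
BᵀPA = [-30.0000 1.5000; 14.0000 -7.0000]
K = S⁻¹·BᵀPA = [-1.3846 -0.0629; 1.2308 -0.8986]
A−BK = [0.9231 -0.9126; -0.7692 0.6014]
AᵀP(A−BK) = [9.2308 -5.3077; -5.3077 4.0542]
P' = Q + AᵀP(A−BK) = [10.4808 -6.3077; -6.3077 8.0542]
tr(P') = 18.5350


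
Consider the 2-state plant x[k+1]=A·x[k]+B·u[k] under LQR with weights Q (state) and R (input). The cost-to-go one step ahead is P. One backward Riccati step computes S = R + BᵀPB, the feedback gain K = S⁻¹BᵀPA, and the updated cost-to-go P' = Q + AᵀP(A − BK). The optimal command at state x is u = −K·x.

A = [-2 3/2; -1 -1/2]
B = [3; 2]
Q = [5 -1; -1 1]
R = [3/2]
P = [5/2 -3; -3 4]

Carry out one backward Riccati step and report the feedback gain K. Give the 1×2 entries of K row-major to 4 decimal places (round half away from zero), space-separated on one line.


BᵀP = [1.5000 -1.0000]
S = R + BᵀPB = [3/2] + [2.5000] = [4.0000]
BᵀPA = [-2.0000 2.7500]
K = S⁻¹·BᵀPA = [-0.5000 0.6875]
A−BK = [-0.5000 -0.5625; 0.0000 -1.8750]
AᵀP(A−BK) = [1.0000 -2.6250; -2.6250 9.2344]
P' = Q + AᵀP(A−BK) = [6.0000 -3.6250; -3.6250 10.2344]
tr(P') = 16.2344

-0.5000 0.6875


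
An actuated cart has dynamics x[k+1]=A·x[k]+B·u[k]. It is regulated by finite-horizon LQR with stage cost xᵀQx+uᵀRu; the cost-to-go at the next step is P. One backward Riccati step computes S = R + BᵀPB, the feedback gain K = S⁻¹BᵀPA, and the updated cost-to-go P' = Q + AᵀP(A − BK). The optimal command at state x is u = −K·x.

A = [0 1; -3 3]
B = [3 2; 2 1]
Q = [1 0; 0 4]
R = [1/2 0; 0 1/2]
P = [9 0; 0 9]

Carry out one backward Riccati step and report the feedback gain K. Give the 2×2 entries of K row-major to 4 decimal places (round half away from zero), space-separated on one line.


-3.1618 2.7458 4.4099 -3.3559

BᵀP = [27.0000 18.0000; 18.0000 9.0000]
S = R + BᵀPB = [1/2 0; 0 1/2] + [117.0000 72.0000; 72.0000 45.0000] = [117.5000 72.0000; 72.0000 45.5000]
BᵀPA = [-54.0000 81.0000; -27.0000 45.0000]
K = S⁻¹·BᵀPA = [-3.1618 2.7458; 4.4099 -3.3559]
A−BK = [0.6656 -0.5254; -1.0863 0.8644]
AᵀP(A−BK) = [29.3297 -23.3390; -23.3390 18.6102]
P' = Q + AᵀP(A−BK) = [30.3297 -23.3390; -23.3390 22.6102]
tr(P') = 52.9399


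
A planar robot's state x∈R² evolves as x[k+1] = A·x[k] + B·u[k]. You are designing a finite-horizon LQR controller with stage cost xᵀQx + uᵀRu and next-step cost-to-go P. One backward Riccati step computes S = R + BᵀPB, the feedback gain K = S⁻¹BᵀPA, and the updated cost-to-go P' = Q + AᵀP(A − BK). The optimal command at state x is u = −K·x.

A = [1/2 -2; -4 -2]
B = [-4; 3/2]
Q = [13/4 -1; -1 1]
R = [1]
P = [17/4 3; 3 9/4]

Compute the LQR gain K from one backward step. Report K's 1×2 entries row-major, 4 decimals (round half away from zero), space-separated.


0.7422 1.1100

BᵀP = [-12.5000 -8.6250]
S = R + BᵀPB = [1] + [37.0625] = [38.0625]
BᵀPA = [28.2500 42.2500]
K = S⁻¹·BᵀPA = [0.7422 1.1100]
A−BK = [3.4688 2.4401; -5.1133 -3.6650]
AᵀP(A−BK) = [4.0953 3.3920; 3.3920 3.1018]
P' = Q + AᵀP(A−BK) = [7.3453 2.3920; 2.3920 4.1018]
tr(P') = 11.4471


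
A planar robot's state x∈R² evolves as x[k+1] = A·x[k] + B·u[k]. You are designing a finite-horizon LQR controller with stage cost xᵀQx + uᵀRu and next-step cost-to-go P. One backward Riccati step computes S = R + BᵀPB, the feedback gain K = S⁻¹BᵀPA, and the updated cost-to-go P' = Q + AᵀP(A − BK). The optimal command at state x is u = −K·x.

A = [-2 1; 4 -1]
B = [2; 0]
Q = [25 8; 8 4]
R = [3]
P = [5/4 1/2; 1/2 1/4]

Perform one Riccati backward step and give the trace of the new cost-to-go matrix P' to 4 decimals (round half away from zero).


BᵀP = [2.5000 1.0000]
S = R + BᵀPB = [3] + [5.0000] = [8.0000]
BᵀPA = [-1.0000 1.5000]
K = S⁻¹·BᵀPA = [-0.1250 0.1875]
A−BK = [-1.7500 0.6250; 4.0000 -1.0000]
AᵀP(A−BK) = [0.8750 -0.3125; -0.3125 0.2188]
P' = Q + AᵀP(A−BK) = [25.8750 7.6875; 7.6875 4.2188]
tr(P') = 30.0938

30.0938


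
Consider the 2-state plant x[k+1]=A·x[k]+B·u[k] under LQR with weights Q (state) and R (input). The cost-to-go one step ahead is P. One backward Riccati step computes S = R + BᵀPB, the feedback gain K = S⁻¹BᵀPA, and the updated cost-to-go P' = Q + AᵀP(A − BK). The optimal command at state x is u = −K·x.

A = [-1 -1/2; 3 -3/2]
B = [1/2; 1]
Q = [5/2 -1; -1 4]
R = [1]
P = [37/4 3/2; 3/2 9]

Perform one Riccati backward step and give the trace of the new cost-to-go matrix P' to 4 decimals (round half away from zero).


BᵀP = [6.1250 9.7500]
S = R + BᵀPB = [1] + [12.8125] = [13.8125]
BᵀPA = [23.1250 -17.6875]
K = S⁻¹·BᵀPA = [1.6742 -1.2805]
A−BK = [-1.8371 0.1403; 1.3258 -0.2195]
AᵀP(A−BK) = [42.5339 -6.2624; -6.2624 2.1629]
P' = Q + AᵀP(A−BK) = [45.0339 -7.2624; -7.2624 6.1629]
tr(P') = 51.1968

51.1968


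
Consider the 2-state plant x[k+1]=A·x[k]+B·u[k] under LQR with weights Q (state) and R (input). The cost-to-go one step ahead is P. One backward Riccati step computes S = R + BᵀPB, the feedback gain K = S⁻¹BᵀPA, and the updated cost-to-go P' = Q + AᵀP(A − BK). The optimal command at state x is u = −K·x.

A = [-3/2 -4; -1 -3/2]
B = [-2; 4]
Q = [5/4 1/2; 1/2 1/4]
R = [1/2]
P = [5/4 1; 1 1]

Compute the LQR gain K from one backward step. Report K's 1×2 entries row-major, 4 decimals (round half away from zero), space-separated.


-0.7727 -1.6364

BᵀP = [1.5000 2.0000]
S = R + BᵀPB = [1/2] + [5.0000] = [5.5000]
BᵀPA = [-4.2500 -9.0000]
K = S⁻¹·BᵀPA = [-0.7727 -1.6364]
A−BK = [-3.0455 -7.2727; 2.0909 5.0455]
AᵀP(A−BK) = [3.5284 8.2955; 8.2955 19.5227]
P' = Q + AᵀP(A−BK) = [4.7784 8.7955; 8.7955 19.7727]
tr(P') = 24.5511


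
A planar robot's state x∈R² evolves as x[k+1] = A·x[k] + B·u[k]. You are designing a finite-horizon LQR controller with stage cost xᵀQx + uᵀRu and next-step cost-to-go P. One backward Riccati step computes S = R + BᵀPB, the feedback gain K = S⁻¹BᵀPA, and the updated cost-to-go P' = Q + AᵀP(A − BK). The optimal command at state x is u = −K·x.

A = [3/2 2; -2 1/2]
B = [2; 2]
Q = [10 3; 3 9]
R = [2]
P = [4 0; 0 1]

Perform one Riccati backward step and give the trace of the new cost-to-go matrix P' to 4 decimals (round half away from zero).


BᵀP = [8.0000 2.0000]
S = R + BᵀPB = [2] + [20.0000] = [22.0000]
BᵀPA = [8.0000 17.0000]
K = S⁻¹·BᵀPA = [0.3636 0.7727]
A−BK = [0.7727 0.4545; -2.7273 -1.0455]
AᵀP(A−BK) = [10.0909 4.8182; 4.8182 3.1136]
P' = Q + AᵀP(A−BK) = [20.0909 7.8182; 7.8182 12.1136]
tr(P') = 32.2045

32.2045


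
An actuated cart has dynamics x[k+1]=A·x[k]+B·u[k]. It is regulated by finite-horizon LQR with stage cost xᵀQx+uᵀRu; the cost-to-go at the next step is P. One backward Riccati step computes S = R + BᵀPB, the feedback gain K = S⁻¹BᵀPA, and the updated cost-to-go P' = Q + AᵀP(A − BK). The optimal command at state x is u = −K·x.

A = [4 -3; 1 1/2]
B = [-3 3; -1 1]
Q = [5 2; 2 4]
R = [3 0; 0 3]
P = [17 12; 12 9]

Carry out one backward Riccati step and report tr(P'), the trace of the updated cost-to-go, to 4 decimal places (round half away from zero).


BᵀP = [-63.0000 -45.0000; 63.0000 45.0000]
S = R + BᵀPB = [3 0; 0 3] + [234.0000 -234.0000; -234.0000 234.0000] = [237.0000 -234.0000; -234.0000 237.0000]
BᵀPA = [-297.0000 166.5000; 297.0000 -166.5000]
K = S⁻¹·BᵀPA = [-0.6306 0.3535; 0.6306 -0.3535]
A−BK = [0.2166 -0.8790; -0.2611 1.2070]
AᵀP(A−BK) = [2.4395 -1.5191; -1.5191 1.5334]
P' = Q + AᵀP(A−BK) = [7.4395 0.4809; 0.4809 5.5334]
tr(P') = 12.9729

12.9729


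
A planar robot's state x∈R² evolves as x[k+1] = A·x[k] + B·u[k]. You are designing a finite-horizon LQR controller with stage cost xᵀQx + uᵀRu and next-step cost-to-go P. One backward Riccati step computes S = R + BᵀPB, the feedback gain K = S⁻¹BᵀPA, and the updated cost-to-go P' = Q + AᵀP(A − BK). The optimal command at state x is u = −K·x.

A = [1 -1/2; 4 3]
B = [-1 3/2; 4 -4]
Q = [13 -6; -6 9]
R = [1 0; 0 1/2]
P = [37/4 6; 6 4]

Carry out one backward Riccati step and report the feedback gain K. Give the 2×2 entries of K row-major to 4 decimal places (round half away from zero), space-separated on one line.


1.5825 0.5449 -0.7390 -0.4656

BᵀP = [14.7500 10.0000; -10.1250 -7.0000]
S = R + BᵀPB = [1 0; 0 1/2] + [25.2500 -17.8750; -17.8750 12.8125] = [26.2500 -17.8750; -17.8750 13.3125]
BᵀPA = [54.7500 22.6250; -38.1250 -15.9375]
K = S⁻¹·BᵀPA = [1.5825 0.5449; -0.7390 -0.4656]
A−BK = [3.6910 0.7432; -5.2860 -1.0418]
AᵀP(A−BK) = [6.4342 1.7933; 1.7933 0.5647]
P' = Q + AᵀP(A−BK) = [19.4342 -4.2067; -4.2067 9.5647]
tr(P') = 28.9990


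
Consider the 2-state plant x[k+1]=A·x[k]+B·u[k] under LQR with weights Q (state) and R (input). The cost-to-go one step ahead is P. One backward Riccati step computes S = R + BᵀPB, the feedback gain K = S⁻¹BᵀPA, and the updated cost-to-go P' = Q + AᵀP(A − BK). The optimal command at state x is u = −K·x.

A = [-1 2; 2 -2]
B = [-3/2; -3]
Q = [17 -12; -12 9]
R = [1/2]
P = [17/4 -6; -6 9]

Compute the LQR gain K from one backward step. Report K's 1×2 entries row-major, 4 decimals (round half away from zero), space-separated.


-1.2850 1.5987

BᵀP = [11.6250 -18.0000]
S = R + BᵀPB = [1/2] + [36.5625] = [37.0625]
BᵀPA = [-47.6250 59.2500]
K = S⁻¹·BᵀPA = [-1.2850 1.5987]
A−BK = [-2.9275 4.3980; -1.8550 2.7960]
AᵀP(A−BK) = [3.0523 -4.3642; -4.3642 6.2799]
P' = Q + AᵀP(A−BK) = [20.0523 -16.3642; -16.3642 15.2799]
tr(P') = 35.3322


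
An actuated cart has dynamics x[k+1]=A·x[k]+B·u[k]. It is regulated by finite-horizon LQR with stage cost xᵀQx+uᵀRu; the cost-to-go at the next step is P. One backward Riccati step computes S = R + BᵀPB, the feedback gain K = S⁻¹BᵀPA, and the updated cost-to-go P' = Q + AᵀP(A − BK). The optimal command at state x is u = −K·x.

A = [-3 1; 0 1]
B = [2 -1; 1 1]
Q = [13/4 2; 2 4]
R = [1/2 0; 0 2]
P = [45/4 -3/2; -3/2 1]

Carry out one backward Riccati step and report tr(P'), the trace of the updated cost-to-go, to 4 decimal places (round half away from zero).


BᵀP = [21.0000 -2.0000; -12.7500 2.5000]
S = R + BᵀPB = [1/2 0; 0 2] + [40.0000 -23.0000; -23.0000 15.2500] = [40.5000 -23.0000; -23.0000 17.2500]
BᵀPA = [-63.0000 19.0000; 38.2500 -10.2500]
K = S⁻¹·BᵀPA = [-1.2203 0.5424; 0.5903 0.1290]
A−BK = [0.0310 0.0442; 0.6301 0.3287]
AᵀP(A−BK) = [1.7907 -0.0133; -0.0133 0.2668]
P' = Q + AᵀP(A−BK) = [5.0407 1.9867; 1.9867 4.2668]
tr(P') = 9.3075

9.3075


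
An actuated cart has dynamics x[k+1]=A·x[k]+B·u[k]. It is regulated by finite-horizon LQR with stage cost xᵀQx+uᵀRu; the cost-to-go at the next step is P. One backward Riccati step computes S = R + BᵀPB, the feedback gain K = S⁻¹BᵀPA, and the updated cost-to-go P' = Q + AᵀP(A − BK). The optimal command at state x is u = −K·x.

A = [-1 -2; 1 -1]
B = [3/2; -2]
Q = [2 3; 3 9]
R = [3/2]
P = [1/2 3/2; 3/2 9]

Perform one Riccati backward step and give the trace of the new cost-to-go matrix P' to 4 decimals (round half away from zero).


BᵀP = [-2.2500 -15.7500]
S = R + BᵀPB = [3/2] + [28.1250] = [29.6250]
BᵀPA = [-13.5000 20.2500]
K = S⁻¹·BᵀPA = [-0.4557 0.6835]
A−BK = [-0.3165 -3.0253; 0.0886 0.3671]
AᵀP(A−BK) = [0.3481 -0.2722; -0.2722 3.1582]
P' = Q + AᵀP(A−BK) = [2.3481 2.7278; 2.7278 12.1582]
tr(P') = 14.5063

14.5063


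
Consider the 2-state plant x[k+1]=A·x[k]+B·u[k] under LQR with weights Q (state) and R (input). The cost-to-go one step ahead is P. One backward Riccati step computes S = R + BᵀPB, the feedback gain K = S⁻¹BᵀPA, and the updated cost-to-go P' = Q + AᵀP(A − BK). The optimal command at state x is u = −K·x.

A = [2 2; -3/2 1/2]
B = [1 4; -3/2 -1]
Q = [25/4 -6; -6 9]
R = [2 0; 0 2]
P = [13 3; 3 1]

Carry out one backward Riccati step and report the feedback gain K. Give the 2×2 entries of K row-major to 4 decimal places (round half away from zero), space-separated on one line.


0.2251 -0.0915 0.3967 0.5694

BᵀP = [8.5000 1.5000; 49.0000 11.0000]
S = R + BᵀPB = [2 0; 0 2] + [6.2500 32.5000; 32.5000 185.0000] = [8.2500 32.5000; 32.5000 187.0000]
BᵀPA = [14.7500 17.7500; 81.5000 103.5000]
K = S⁻¹·BᵀPA = [0.2251 -0.0915; 0.3967 0.5694]
A−BK = [0.1881 -0.1860; -0.7657 0.9322]
AᵀP(A−BK) = [0.5982 0.1953; 0.1953 0.9435]
P' = Q + AᵀP(A−BK) = [6.8482 -5.8047; -5.8047 9.9435]
tr(P') = 16.7916


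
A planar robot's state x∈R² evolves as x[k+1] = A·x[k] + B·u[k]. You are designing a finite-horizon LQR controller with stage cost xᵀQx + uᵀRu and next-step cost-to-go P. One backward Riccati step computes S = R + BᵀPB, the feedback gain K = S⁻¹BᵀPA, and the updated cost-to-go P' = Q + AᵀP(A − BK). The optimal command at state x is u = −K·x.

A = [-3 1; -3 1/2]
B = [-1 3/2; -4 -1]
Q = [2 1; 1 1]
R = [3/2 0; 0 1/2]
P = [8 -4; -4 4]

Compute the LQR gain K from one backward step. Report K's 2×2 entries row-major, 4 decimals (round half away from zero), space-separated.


0.9886 -0.2279 -1.2095 0.4774

BᵀP = [8.0000 -12.0000; 16.0000 -10.0000]
S = R + BᵀPB = [3/2 0; 0 1/2] + [40.0000 24.0000; 24.0000 34.0000] = [41.5000 24.0000; 24.0000 34.5000]
BᵀPA = [12.0000 2.0000; -18.0000 11.0000]
K = S⁻¹·BᵀPA = [0.9886 -0.2279; -1.2095 0.4774]
A−BK = [-0.1972 0.0561; -0.2550 0.0659]
AᵀP(A−BK) = [2.3663 -0.6731; -0.6731 0.2048]
P' = Q + AᵀP(A−BK) = [4.3663 0.3269; 0.3269 1.2048]
tr(P') = 5.5711


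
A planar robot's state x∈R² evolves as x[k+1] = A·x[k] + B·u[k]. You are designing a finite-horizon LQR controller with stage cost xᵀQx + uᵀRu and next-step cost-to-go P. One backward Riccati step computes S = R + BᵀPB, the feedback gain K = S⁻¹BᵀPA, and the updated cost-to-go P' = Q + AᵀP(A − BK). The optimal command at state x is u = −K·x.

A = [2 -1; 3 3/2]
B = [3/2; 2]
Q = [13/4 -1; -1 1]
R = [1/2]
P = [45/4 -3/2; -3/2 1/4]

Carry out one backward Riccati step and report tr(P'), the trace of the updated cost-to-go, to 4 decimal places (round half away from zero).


6.1072

BᵀP = [13.8750 -1.7500]
S = R + BᵀPB = [1/2] + [17.3125] = [17.8125]
BᵀPA = [22.5000 -16.5000]
K = S⁻¹·BᵀPA = [1.2632 -0.9263]
A−BK = [0.1053 0.3895; 0.4737 3.3526]
AᵀP(A−BK) = [0.8289 -0.5329; -0.5329 1.0283]
P' = Q + AᵀP(A−BK) = [4.0789 -1.5329; -1.5329 2.0283]
tr(P') = 6.1072


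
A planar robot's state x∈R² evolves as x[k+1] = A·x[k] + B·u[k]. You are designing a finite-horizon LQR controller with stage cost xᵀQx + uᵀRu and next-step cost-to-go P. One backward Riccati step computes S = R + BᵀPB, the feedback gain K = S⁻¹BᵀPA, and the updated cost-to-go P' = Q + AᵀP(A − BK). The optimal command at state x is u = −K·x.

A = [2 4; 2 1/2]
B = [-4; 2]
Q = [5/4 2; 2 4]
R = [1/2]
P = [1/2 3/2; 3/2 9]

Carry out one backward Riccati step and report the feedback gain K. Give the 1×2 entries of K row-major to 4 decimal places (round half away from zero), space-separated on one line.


1.2683 0.4878

BᵀP = [1.0000 12.0000]
S = R + BᵀPB = [1/2] + [20.0000] = [20.5000]
BᵀPA = [26.0000 10.0000]
K = S⁻¹·BᵀPA = [1.2683 0.4878]
A−BK = [7.0732 5.9512; -0.5366 -0.4756]
AᵀP(A−BK) = [17.0244 13.8171; 13.8171 11.3720]
P' = Q + AᵀP(A−BK) = [18.2744 15.8171; 15.8171 15.3720]
tr(P') = 33.6463


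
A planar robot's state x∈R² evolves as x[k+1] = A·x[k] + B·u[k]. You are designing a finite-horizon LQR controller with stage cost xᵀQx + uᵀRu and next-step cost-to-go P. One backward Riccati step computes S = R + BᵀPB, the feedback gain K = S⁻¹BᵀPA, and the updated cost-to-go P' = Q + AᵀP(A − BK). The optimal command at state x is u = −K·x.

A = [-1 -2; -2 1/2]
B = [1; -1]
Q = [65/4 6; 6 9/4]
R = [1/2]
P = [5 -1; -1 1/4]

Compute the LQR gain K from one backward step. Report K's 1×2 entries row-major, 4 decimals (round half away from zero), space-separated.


-0.4516 -1.6290

BᵀP = [6.0000 -1.2500]
S = R + BᵀPB = [1/2] + [7.2500] = [7.7500]
BᵀPA = [-3.5000 -12.6250]
K = S⁻¹·BᵀPA = [-0.4516 -1.6290]
A−BK = [-0.5484 -0.3710; -2.4516 -1.1290]
AᵀP(A−BK) = [0.4194 0.5484; 0.5484 1.4960]
P' = Q + AᵀP(A−BK) = [16.6694 6.5484; 6.5484 3.7460]
tr(P') = 20.4153


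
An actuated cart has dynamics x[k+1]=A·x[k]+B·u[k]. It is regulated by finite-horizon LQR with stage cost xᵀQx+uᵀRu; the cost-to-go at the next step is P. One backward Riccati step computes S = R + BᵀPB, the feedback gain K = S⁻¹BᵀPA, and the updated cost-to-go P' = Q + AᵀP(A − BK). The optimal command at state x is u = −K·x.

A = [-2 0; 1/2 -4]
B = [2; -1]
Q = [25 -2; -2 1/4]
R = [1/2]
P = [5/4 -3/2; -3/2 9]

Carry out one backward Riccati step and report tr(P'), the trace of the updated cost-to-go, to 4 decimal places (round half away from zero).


BᵀP = [4.0000 -12.0000]
S = R + BᵀPB = [1/2] + [20.0000] = [20.5000]
BᵀPA = [-14.0000 48.0000]
K = S⁻¹·BᵀPA = [-0.6829 2.3415]
A−BK = [-0.6341 -4.6829; -0.1829 -1.6585]
AᵀP(A−BK) = [0.6890 2.7805; 2.7805 31.6098]
P' = Q + AᵀP(A−BK) = [25.6890 0.7805; 0.7805 31.8598]
tr(P') = 57.5488

57.5488


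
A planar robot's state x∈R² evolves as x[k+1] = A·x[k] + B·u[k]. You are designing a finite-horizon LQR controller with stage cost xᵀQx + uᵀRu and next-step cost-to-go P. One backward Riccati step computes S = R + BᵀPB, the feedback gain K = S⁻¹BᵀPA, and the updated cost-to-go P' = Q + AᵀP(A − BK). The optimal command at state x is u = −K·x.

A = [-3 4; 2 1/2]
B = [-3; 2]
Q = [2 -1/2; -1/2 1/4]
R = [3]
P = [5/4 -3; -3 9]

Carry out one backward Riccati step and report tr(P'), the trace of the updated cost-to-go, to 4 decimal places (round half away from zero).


BᵀP = [-9.7500 27.0000]
S = R + BᵀPB = [3] + [83.2500] = [86.2500]
BᵀPA = [83.2500 -25.5000]
K = S⁻¹·BᵀPA = [0.9652 -0.2957]
A−BK = [-0.1043 3.1130; 0.0696 1.0913]
AᵀP(A−BK) = [2.8957 -0.8870; -0.8870 2.7109]
P' = Q + AᵀP(A−BK) = [4.8957 -1.3870; -1.3870 2.9609]
tr(P') = 7.8565

7.8565


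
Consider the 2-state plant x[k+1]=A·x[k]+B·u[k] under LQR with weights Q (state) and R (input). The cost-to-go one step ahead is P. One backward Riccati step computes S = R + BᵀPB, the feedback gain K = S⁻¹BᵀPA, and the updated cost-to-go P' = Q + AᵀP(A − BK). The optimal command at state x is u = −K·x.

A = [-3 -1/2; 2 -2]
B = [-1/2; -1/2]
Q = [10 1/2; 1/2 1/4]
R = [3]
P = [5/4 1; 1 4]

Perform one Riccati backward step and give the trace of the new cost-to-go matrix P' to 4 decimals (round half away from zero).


36.8344

BᵀP = [-1.1250 -2.5000]
S = R + BᵀPB = [3] + [1.8125] = [4.8125]
BᵀPA = [-1.6250 5.5625]
K = S⁻¹·BᵀPA = [-0.3377 1.1558]
A−BK = [-3.1688 0.0779; 1.8312 -1.4221]
AᵀP(A−BK) = [14.7013 -7.2468; -7.2468 11.8831]
P' = Q + AᵀP(A−BK) = [24.7013 -6.7468; -6.7468 12.1331]
tr(P') = 36.8344


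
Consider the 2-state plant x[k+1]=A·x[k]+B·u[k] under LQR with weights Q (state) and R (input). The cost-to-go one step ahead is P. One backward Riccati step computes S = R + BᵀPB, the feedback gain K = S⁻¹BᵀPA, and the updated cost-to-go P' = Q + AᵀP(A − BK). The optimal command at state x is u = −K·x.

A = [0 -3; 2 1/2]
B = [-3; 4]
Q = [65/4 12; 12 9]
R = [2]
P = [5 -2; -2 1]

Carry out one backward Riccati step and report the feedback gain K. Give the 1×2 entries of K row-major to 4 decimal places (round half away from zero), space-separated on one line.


0.1802 0.6667

BᵀP = [-23.0000 10.0000]
S = R + BᵀPB = [2] + [109.0000] = [111.0000]
BᵀPA = [20.0000 74.0000]
K = S⁻¹·BᵀPA = [0.1802 0.6667]
A−BK = [0.5405 -1.0000; 1.2793 -2.1667]
AᵀP(A−BK) = [0.3964 -0.3333; -0.3333 1.9167]
P' = Q + AᵀP(A−BK) = [16.6464 11.6667; 11.6667 10.9167]
tr(P') = 27.5631


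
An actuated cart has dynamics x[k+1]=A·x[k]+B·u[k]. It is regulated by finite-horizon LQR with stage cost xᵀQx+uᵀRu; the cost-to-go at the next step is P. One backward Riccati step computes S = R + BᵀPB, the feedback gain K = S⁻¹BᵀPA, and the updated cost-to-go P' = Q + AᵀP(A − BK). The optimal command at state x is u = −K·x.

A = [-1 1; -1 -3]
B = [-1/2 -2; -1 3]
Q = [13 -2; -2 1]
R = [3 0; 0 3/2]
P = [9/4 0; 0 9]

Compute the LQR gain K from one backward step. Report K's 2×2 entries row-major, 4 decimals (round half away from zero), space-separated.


BᵀP = [-1.1250 -9.0000; -4.5000 27.0000]
S = R + BᵀPB = [3 0; 0 3/2] + [9.5625 -24.7500; -24.7500 90.0000] = [12.5625 -24.7500; -24.7500 91.5000]
BᵀPA = [10.1250 25.8750; -22.5000 -85.5000]
K = S⁻¹·BᵀPA = [0.6883 0.4683; -0.0597 -0.8078]
A−BK = [-0.7753 -0.3814; -0.1325 -0.1084]
AᵀP(A−BK) = [2.9371 1.8339; 1.8339 2.0697]
P' = Q + AᵀP(A−BK) = [15.9371 -0.1661; -0.1661 3.0697]
tr(P') = 19.0068

0.6883 0.4683 -0.0597 -0.8078


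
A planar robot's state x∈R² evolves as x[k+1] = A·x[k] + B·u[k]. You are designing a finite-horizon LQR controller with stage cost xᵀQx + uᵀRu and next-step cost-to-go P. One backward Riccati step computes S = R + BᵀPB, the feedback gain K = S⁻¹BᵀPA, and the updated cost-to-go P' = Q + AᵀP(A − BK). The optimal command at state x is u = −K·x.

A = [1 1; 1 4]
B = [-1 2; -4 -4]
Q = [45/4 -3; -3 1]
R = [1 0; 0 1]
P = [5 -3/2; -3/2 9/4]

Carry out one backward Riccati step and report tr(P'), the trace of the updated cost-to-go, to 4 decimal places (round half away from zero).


BᵀP = [1.0000 -7.5000; 16.0000 -12.0000]
S = R + BᵀPB = [1 0; 0 1] + [29.0000 32.0000; 32.0000 80.0000] = [30.0000 32.0000; 32.0000 81.0000]
BᵀPA = [-6.5000 -29.0000; 4.0000 -32.0000]
K = S⁻¹·BᵀPA = [-0.4655 -0.9424; 0.2333 -0.0228]
A−BK = [0.0679 0.1031; 0.0711 0.1394]
AᵀP(A−BK) = [0.2911 0.4655; 0.4655 0.9424]
P' = Q + AᵀP(A−BK) = [11.5411 -2.5345; -2.5345 1.9424]
tr(P') = 13.4835

13.4835


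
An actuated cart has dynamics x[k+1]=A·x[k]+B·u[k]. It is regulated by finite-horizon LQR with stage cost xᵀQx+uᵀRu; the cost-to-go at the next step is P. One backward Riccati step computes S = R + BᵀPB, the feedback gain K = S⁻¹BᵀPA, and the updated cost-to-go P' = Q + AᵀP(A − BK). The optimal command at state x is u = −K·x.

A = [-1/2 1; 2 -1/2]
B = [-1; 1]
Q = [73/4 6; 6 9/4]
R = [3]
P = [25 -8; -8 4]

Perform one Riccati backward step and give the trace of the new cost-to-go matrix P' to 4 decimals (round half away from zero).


26.8906

BᵀP = [-33.0000 12.0000]
S = R + BᵀPB = [3] + [45.0000] = [48.0000]
BᵀPA = [40.5000 -39.0000]
K = S⁻¹·BᵀPA = [0.8438 -0.8125]
A−BK = [0.3438 0.1875; 1.1563 0.3125]
AᵀP(A−BK) = [4.0781 -1.5938; -1.5938 2.3125]
P' = Q + AᵀP(A−BK) = [22.3281 4.4063; 4.4063 4.5625]
tr(P') = 26.8906


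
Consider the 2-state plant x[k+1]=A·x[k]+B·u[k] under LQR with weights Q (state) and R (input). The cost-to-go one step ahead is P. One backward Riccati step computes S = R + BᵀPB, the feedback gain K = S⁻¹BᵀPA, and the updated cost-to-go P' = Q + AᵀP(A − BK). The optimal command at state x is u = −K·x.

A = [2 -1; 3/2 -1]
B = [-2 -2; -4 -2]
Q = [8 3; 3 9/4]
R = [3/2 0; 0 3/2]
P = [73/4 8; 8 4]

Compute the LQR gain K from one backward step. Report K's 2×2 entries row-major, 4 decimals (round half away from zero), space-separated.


BᵀP = [-68.5000 -32.0000; -52.5000 -24.0000]
S = R + BᵀPB = [3/2 0; 0 3/2] + [265.0000 201.0000; 201.0000 153.0000] = [266.5000 201.0000; 201.0000 154.5000]
BᵀPA = [-185.0000 100.5000; -141.0000 76.5000]
K = S⁻¹·BᵀPA = [-0.3123 0.1950; -0.5063 0.2415]
A−BK = [0.3628 -0.1271; -0.7619 0.2629]
AᵀP(A−BK) = [0.8322 -0.3797; -0.3797 0.1811]
P' = Q + AᵀP(A−BK) = [8.8322 2.6203; 2.6203 2.4311]
tr(P') = 11.2633

-0.3123 0.1950 -0.5063 0.2415


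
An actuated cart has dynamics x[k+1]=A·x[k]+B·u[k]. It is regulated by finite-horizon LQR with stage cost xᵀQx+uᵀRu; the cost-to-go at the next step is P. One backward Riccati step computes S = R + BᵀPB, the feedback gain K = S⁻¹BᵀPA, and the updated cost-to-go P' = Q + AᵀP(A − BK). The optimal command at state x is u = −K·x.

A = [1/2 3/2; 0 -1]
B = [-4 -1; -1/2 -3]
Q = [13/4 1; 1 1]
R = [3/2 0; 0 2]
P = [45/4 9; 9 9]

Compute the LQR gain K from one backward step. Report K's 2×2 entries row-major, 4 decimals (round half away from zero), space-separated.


-0.1195 -0.4041 0.0088 0.3219

BᵀP = [-49.5000 -40.5000; -38.2500 -36.0000]
S = R + BᵀPB = [3/2 0; 0 2] + [218.2500 171.0000; 171.0000 146.2500] = [219.7500 171.0000; 171.0000 148.2500]
BᵀPA = [-24.7500 -33.7500; -19.1250 -21.3750]
K = S⁻¹·BᵀPA = [-0.1195 -0.4041; 0.0088 0.3219]
A−BK = [0.0308 0.2057; -0.0332 -0.2364]
AᵀP(A−BK) = [0.0238 0.0930; 0.0930 0.5558]
P' = Q + AᵀP(A−BK) = [3.2738 1.0930; 1.0930 1.5558]
tr(P') = 4.8295


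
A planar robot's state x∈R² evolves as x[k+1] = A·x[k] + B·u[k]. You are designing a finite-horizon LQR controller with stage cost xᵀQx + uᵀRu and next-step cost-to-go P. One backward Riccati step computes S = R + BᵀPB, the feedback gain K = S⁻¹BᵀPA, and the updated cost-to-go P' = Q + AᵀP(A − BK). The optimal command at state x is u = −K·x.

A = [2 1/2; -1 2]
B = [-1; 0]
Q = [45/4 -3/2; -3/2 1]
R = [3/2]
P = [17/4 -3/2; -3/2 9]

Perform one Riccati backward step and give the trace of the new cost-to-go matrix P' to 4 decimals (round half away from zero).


BᵀP = [-4.2500 1.5000]
S = R + BᵀPB = [3/2] + [4.2500] = [5.7500]
BᵀPA = [-10.0000 0.8750]
K = S⁻¹·BᵀPA = [-1.7391 0.1522]
A−BK = [0.2609 0.6522; -1.0000 2.0000]
AᵀP(A−BK) = [14.6087 -17.4783; -17.4783 33.9293]
P' = Q + AᵀP(A−BK) = [25.8587 -18.9783; -18.9783 34.9293]
tr(P') = 60.7880

60.7880


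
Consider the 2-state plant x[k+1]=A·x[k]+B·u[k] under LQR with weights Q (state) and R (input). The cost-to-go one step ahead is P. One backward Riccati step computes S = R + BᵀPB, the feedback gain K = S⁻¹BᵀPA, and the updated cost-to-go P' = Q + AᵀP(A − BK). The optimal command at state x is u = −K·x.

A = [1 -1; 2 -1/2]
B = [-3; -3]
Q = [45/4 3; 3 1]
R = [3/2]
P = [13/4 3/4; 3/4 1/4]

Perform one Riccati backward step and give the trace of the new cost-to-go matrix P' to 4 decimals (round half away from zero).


12.6754

BᵀP = [-12.0000 -3.0000]
S = R + BᵀPB = [3/2] + [45.0000] = [46.5000]
BᵀPA = [-18.0000 13.5000]
K = S⁻¹·BᵀPA = [-0.3871 0.2903]
A−BK = [-0.1613 -0.1290; 0.8387 0.3710]
AᵀP(A−BK) = [0.2823 -0.1492; -0.1492 0.1431]
P' = Q + AᵀP(A−BK) = [11.5323 2.8508; 2.8508 1.1431]
tr(P') = 12.6754


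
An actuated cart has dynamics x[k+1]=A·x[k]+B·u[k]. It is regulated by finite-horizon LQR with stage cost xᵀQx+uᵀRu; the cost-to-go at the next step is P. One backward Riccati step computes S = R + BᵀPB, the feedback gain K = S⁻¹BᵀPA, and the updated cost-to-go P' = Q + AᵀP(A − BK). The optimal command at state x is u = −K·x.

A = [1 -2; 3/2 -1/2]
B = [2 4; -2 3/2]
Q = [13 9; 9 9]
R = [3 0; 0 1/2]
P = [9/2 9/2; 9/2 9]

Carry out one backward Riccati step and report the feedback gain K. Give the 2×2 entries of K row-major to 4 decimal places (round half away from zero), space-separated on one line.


-0.3480 -0.0760 0.4586 -0.4516

BᵀP = [0.0000 -9.0000; 24.7500 31.5000]
S = R + BᵀPB = [3 0; 0 1/2] + [18.0000 -13.5000; -13.5000 146.2500] = [21.0000 -13.5000; -13.5000 146.7500]
BᵀPA = [-13.5000 4.5000; 72.0000 -65.2500]
K = S⁻¹·BᵀPA = [-0.3480 -0.0760; 0.4586 -0.4516]
A−BK = [-0.1384 -0.0414; 0.1160 0.0253]
AᵀP(A−BK) = [0.5314 -0.0093; -0.0093 0.1234]
P' = Q + AᵀP(A−BK) = [13.5314 8.9907; 8.9907 9.1234]
tr(P') = 22.6547


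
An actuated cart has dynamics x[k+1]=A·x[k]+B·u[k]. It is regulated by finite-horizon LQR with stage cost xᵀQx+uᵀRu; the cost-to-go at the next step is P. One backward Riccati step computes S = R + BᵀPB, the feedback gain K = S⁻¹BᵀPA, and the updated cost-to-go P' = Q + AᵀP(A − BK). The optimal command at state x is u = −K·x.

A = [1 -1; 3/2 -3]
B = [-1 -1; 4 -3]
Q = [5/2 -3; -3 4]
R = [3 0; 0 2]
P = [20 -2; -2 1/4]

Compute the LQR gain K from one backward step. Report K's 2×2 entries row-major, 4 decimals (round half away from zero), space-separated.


BᵀP = [-28.0000 3.0000; -14.0000 1.2500]
S = R + BᵀPB = [3 0; 0 2] + [40.0000 19.0000; 19.0000 10.2500] = [43.0000 19.0000; 19.0000 12.2500]
BᵀPA = [-23.5000 19.0000; -12.1250 10.2500]
K = S⁻¹·BᵀPA = [-0.3469 0.2293; -0.4517 0.4811]
A−BK = [0.2014 -0.2896; 1.5324 -2.4736]
AᵀP(A−BK) = [0.9329 -0.9035; -0.9035 0.9623]
P' = Q + AᵀP(A−BK) = [3.4329 -3.9035; -3.9035 4.9623]
tr(P') = 8.3952

-0.3469 0.2293 -0.4517 0.4811


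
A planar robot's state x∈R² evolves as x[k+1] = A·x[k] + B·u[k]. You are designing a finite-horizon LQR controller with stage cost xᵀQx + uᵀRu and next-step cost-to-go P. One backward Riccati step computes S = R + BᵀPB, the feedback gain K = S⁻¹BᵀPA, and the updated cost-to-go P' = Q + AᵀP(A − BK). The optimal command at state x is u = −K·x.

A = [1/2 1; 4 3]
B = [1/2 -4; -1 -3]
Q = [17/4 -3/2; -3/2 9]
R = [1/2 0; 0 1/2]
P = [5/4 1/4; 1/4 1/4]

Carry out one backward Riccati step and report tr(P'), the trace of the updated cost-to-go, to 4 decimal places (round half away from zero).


BᵀP = [0.3750 -0.1250; -5.7500 -1.7500]
S = R + BᵀPB = [1/2 0; 0 1/2] + [0.3125 -1.1250; -1.1250 28.2500] = [0.8125 -1.1250; -1.1250 28.7500]
BᵀPA = [-0.3125 0.0000; -9.8750 -11.0000]
K = S⁻¹·BᵀPA = [-0.9095 -0.5601; -0.3791 -0.4045]
A−BK = [-0.5615 -0.3380; 1.9533 1.2263]
AᵀP(A−BK) = [1.2850 0.8303; 0.8303 0.5502]
P' = Q + AᵀP(A−BK) = [5.5350 -0.6697; -0.6697 9.5502]
tr(P') = 15.0852

15.0852


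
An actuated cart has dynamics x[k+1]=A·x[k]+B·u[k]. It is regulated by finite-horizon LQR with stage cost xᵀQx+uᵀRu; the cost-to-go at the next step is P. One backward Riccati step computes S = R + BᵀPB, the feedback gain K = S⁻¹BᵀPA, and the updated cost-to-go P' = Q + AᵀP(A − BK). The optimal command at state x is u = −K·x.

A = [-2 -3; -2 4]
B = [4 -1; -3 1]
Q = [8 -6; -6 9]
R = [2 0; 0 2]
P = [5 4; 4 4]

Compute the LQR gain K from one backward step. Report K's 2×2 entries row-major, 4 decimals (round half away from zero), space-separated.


BᵀP = [8.0000 4.0000; -1.0000 0.0000]
S = R + BᵀPB = [2 0; 0 2] + [20.0000 -4.0000; -4.0000 1.0000] = [22.0000 -4.0000; -4.0000 3.0000]
BᵀPA = [-24.0000 -8.0000; 2.0000 3.0000]
K = S⁻¹·BᵀPA = [-1.2800 -0.2400; -1.0400 0.6800]
A−BK = [2.0800 -1.3600; -4.8000 2.6000]
AᵀP(A−BK) = [39.3600 -17.1200; -17.1200 9.0400]
P' = Q + AᵀP(A−BK) = [47.3600 -23.1200; -23.1200 18.0400]
tr(P') = 65.4000

-1.2800 -0.2400 -1.0400 0.6800
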